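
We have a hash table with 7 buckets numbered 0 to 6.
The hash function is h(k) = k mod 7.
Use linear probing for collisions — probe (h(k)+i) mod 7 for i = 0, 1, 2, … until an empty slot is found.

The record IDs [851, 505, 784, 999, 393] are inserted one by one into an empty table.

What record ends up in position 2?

393

Insert 851: h=4, slot 4 empty -> index 4.
Insert 505: h=1, slot 1 empty -> index 1.
Insert 784: h=0, slot 0 empty -> index 0.
Insert 999: h=5, slot 5 empty -> index 5.
Insert 393: h=1, slot 1 occupied -> index 2.
Table: [784, 505, 393, _, 851, 999, _]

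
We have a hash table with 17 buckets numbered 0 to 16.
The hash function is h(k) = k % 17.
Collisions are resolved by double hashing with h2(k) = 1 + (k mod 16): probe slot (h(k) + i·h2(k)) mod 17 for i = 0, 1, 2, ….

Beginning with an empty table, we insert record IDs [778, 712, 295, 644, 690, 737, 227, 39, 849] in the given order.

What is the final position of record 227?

14

Insert 778: h=13, slot 13 empty → index 13.
Insert 712: h=15, slot 15 empty → index 15.
Insert 295: h=6, slot 6 empty → index 6.
Insert 644: h=15, h2=5, slot 15 occupied → index 3.
Insert 690: h=10, slot 10 empty → index 10.
Insert 737: h=6, h2=2, slot 6 occupied → index 8.
Insert 227: h=6, h2=4, slots 6,10 occupied → index 14.
Insert 39: h=5, slot 5 empty → index 5.
Insert 849: h=16, slot 16 empty → index 16.
Table: [∅, ∅, ∅, 644, ∅, 39, 295, ∅, 737, ∅, 690, ∅, ∅, 778, 227, 712, 849]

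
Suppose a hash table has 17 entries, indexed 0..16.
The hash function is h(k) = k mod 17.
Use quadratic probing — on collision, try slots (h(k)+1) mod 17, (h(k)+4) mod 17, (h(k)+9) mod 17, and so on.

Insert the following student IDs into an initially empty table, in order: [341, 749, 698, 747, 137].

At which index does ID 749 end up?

341 hashes to 1; slot 1 is free → place at 1.
749 hashes to 1; 1 taken → place at 2.
698 hashes to 1; 1,2 taken → place at 5.
747 hashes to 16; slot 16 is free → place at 16.
137 hashes to 1; 1,2,5 taken → place at 10.
Table: [∅, 341, 749, ∅, ∅, 698, ∅, ∅, ∅, ∅, 137, ∅, ∅, ∅, ∅, ∅, 747]

2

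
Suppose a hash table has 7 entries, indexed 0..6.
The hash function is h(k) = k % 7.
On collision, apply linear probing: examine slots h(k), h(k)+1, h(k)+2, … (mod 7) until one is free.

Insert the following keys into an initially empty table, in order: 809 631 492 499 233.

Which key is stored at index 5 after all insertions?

Insert 809: h=4, slot 4 empty → index 4.
Insert 631: h=1, slot 1 empty → index 1.
Insert 492: h=2, slot 2 empty → index 2.
Insert 499: h=2, slot 2 occupied → index 3.
Insert 233: h=2, slots 2,3,4 occupied → index 5.
Table: [., 631, 492, 499, 809, 233, .]

233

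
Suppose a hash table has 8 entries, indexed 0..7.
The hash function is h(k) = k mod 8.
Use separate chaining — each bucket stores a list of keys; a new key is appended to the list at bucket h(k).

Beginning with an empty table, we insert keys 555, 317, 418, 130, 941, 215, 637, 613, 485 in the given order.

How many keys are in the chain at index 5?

555 -> bucket 3
317 -> bucket 5
418 -> bucket 2
130 -> bucket 2 (collision)
941 -> bucket 5 (collision)
215 -> bucket 7
637 -> bucket 5 (collision)
613 -> bucket 5 (collision)
485 -> bucket 5 (collision)
Final buckets:
0: ∅
1: ∅
2: 418 -> 130
3: 555
4: ∅
5: 317 -> 941 -> 637 -> 613 -> 485
6: ∅
7: 215

5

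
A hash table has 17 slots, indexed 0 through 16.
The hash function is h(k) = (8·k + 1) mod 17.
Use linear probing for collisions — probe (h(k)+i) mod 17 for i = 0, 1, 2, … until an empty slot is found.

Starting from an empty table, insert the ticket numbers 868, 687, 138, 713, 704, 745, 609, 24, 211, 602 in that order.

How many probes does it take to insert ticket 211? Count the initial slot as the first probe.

868 hashes to 9; slot 9 is free -> place at 9.
687 hashes to 6; slot 6 is free -> place at 6.
138 hashes to 0; slot 0 is free -> place at 0.
713 hashes to 10; slot 10 is free -> place at 10.
704 hashes to 6; 6 taken -> place at 7.
745 hashes to 11; slot 11 is free -> place at 11.
609 hashes to 11; 11 taken -> place at 12.
24 hashes to 6; 6,7 taken -> place at 8.
211 hashes to 6; 6,7,8,9,10,11,12 taken -> place at 13.
602 hashes to 6; 6,7,8,9,10,11,12,13 taken -> place at 14.
Table: [138, ∅, ∅, ∅, ∅, ∅, 687, 704, 24, 868, 713, 745, 609, 211, 602, ∅, ∅]

8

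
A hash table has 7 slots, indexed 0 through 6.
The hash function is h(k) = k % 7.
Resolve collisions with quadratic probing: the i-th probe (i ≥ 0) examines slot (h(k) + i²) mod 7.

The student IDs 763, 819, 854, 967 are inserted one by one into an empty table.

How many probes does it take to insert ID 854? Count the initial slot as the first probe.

763 hashes to 0; slot 0 is free => place at 0.
819 hashes to 0; 0 taken => place at 1.
854 hashes to 0; 0,1 taken => place at 4.
967 hashes to 1; 1 taken => place at 2.
Table: [763, 819, 967, -, 854, -, -]

3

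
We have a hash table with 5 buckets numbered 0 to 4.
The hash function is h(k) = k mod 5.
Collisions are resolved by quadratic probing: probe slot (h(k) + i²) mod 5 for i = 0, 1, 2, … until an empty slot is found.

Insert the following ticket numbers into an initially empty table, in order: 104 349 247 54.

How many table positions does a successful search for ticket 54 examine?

104: h=4 → slot 4
349: h=4, probe 4,0 → slot 0
247: h=2 → slot 2
54: h=4, probe 4,0,3 → slot 3
Table: [349, —, 247, 54, 104]
Lookup 54: h=4, probe 4,0,3 → found at 3.

3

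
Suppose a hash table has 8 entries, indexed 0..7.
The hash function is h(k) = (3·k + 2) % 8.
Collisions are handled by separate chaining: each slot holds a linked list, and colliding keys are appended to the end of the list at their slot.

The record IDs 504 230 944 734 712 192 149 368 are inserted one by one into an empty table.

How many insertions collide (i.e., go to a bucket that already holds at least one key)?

5

Insert 504: h=2, bucket 2 empty → new chain.
Insert 230: h=4, bucket 4 empty → new chain.
Insert 944: h=2, bucket 2 nonempty → append to chain.
Insert 734: h=4, bucket 4 nonempty → append to chain.
Insert 712: h=2, bucket 2 nonempty → append to chain.
Insert 192: h=2, bucket 2 nonempty → append to chain.
Insert 149: h=1, bucket 1 empty → new chain.
Insert 368: h=2, bucket 2 nonempty → append to chain.
Final buckets:
0: -
1: 149
2: 504 -> 944 -> 712 -> 192 -> 368
3: -
4: 230 -> 734
5: -
6: -
7: -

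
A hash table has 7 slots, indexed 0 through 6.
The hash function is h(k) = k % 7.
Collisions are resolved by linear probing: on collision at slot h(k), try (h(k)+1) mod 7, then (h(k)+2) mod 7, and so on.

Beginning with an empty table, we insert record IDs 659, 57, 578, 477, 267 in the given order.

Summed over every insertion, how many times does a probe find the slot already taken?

Insert 659: h=1, slot 1 empty => index 1.
Insert 57: h=1, slot 1 occupied => index 2.
Insert 578: h=4, slot 4 empty => index 4.
Insert 477: h=1, slots 1,2 occupied => index 3.
Insert 267: h=1, slots 1,2,3,4 occupied => index 5.
Table: [—, 659, 57, 477, 578, 267, —]

7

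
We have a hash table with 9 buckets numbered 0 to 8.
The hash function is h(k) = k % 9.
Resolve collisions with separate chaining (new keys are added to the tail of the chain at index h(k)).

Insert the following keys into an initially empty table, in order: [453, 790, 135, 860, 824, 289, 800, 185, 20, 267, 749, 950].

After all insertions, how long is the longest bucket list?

Insert 453: h=3, bucket 3 empty -> new chain.
Insert 790: h=7, bucket 7 empty -> new chain.
Insert 135: h=0, bucket 0 empty -> new chain.
Insert 860: h=5, bucket 5 empty -> new chain.
Insert 824: h=5, bucket 5 nonempty -> append to chain.
Insert 289: h=1, bucket 1 empty -> new chain.
Insert 800: h=8, bucket 8 empty -> new chain.
Insert 185: h=5, bucket 5 nonempty -> append to chain.
Insert 20: h=2, bucket 2 empty -> new chain.
Insert 267: h=6, bucket 6 empty -> new chain.
Insert 749: h=2, bucket 2 nonempty -> append to chain.
Insert 950: h=5, bucket 5 nonempty -> append to chain.
Final buckets:
0: 135
1: 289
2: 20 -> 749
3: 453
4: _
5: 860 -> 824 -> 185 -> 950
6: 267
7: 790
8: 800

4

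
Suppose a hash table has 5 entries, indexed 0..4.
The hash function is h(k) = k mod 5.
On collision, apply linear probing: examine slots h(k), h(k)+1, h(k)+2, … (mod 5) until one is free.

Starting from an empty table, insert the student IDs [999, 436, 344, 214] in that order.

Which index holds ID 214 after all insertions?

2

Insert 999: h=4, slot 4 empty → index 4.
Insert 436: h=1, slot 1 empty → index 1.
Insert 344: h=4, slot 4 occupied → index 0.
Insert 214: h=4, slots 4,0,1 occupied → index 2.
Table: [344, 436, 214, ∅, 999]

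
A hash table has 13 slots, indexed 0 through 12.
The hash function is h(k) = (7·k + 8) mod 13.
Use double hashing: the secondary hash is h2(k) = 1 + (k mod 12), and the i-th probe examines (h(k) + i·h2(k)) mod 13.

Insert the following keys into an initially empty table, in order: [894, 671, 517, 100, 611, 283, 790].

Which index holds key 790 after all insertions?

894: h=0 => slot 0
671: h=12 => slot 12
517: h=0, h2=2, probe 0,2 => slot 2
100: h=6 => slot 6
611: h=8 => slot 8
283: h=0, h2=8, probe 0,8,3 => slot 3
790: h=0, h2=11, probe 0,11 => slot 11
Table: [894, ∅, 517, 283, ∅, ∅, 100, ∅, 611, ∅, ∅, 790, 671]

11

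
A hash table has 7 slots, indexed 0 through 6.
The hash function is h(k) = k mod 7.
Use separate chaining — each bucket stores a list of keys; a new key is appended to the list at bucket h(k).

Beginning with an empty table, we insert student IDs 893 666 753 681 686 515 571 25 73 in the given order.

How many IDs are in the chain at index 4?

5

Insert 893: h=4, bucket 4 empty -> new chain.
Insert 666: h=1, bucket 1 empty -> new chain.
Insert 753: h=4, bucket 4 nonempty -> append to chain.
Insert 681: h=2, bucket 2 empty -> new chain.
Insert 686: h=0, bucket 0 empty -> new chain.
Insert 515: h=4, bucket 4 nonempty -> append to chain.
Insert 571: h=4, bucket 4 nonempty -> append to chain.
Insert 25: h=4, bucket 4 nonempty -> append to chain.
Insert 73: h=3, bucket 3 empty -> new chain.
Final buckets:
0: 686
1: 666
2: 681
3: 73
4: 893 -> 753 -> 515 -> 571 -> 25
5: .
6: .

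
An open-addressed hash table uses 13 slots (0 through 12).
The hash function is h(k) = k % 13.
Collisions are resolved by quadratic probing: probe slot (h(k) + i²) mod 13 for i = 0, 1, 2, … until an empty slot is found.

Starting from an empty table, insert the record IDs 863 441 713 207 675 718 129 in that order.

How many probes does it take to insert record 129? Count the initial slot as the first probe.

4

Insert 863: h=5, slot 5 empty → index 5.
Insert 441: h=12, slot 12 empty → index 12.
Insert 713: h=11, slot 11 empty → index 11.
Insert 207: h=12, slot 12 occupied → index 0.
Insert 675: h=12, slots 12,0 occupied → index 3.
Insert 718: h=3, slot 3 occupied → index 4.
Insert 129: h=12, slots 12,0,3 occupied → index 8.
Table: [207, -, -, 675, 718, 863, -, -, 129, -, -, 713, 441]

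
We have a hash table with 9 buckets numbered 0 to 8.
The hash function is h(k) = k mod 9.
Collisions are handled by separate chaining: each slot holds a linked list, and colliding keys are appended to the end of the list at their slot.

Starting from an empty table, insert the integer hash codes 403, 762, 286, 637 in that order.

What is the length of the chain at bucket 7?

3

403 -> bucket 7
762 -> bucket 6
286 -> bucket 7 (collision)
637 -> bucket 7 (collision)
Final buckets:
0: ∅
1: ∅
2: ∅
3: ∅
4: ∅
5: ∅
6: 762
7: 403 -> 286 -> 637
8: ∅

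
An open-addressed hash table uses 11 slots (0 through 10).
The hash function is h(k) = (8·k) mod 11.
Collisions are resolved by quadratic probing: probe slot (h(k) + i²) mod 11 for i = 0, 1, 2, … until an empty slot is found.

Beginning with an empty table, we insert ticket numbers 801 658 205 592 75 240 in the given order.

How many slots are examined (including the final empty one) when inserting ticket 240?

801 hashes to 6; slot 6 is free -> place at 6.
658 hashes to 6; 6 taken -> place at 7.
205 hashes to 1; slot 1 is free -> place at 1.
592 hashes to 6; 6,7 taken -> place at 10.
75 hashes to 6; 6,7,10 taken -> place at 4.
240 hashes to 6; 6,7,10,4 taken -> place at 0.
Table: [240, 205, ., ., 75, ., 801, 658, ., ., 592]

5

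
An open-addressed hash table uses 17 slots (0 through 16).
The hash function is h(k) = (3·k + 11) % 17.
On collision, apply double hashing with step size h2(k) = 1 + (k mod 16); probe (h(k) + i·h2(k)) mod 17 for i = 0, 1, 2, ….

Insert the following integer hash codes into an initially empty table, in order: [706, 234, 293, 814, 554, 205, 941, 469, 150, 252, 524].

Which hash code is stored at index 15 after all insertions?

252

Insert 706: h=4, slot 4 empty => index 4.
Insert 234: h=16, slot 16 empty => index 16.
Insert 293: h=6, slot 6 empty => index 6.
Insert 814: h=5, slot 5 empty => index 5.
Insert 554: h=7, slot 7 empty => index 7.
Insert 205: h=14, slot 14 empty => index 14.
Insert 941: h=12, slot 12 empty => index 12.
Insert 469: h=7, h2=6, slot 7 occupied => index 13.
Insert 150: h=2, slot 2 empty => index 2.
Insert 252: h=2, h2=13, slot 2 occupied => index 15.
Insert 524: h=2, h2=13, slots 2,15 occupied => index 11.
Table: [_, _, 150, _, 706, 814, 293, 554, _, _, _, 524, 941, 469, 205, 252, 234]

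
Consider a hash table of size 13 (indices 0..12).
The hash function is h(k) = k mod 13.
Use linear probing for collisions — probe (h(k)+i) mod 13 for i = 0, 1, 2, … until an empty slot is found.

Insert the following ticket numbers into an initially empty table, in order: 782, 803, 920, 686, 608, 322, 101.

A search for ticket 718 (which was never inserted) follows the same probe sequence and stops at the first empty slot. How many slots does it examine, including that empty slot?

2

Insert 782: h=2, slot 2 empty → index 2.
Insert 803: h=10, slot 10 empty → index 10.
Insert 920: h=10, slot 10 occupied → index 11.
Insert 686: h=10, slots 10,11 occupied → index 12.
Insert 608: h=10, slots 10,11,12 occupied → index 0.
Insert 322: h=10, slots 10,11,12,0 occupied → index 1.
Insert 101: h=10, slots 10,11,12,0,1,2 occupied → index 3.
Table: [608, 322, 782, 101, —, —, —, —, —, —, 803, 920, 686]
Lookup 718: h=3, probe 3,4 → slot 4 empty, not found.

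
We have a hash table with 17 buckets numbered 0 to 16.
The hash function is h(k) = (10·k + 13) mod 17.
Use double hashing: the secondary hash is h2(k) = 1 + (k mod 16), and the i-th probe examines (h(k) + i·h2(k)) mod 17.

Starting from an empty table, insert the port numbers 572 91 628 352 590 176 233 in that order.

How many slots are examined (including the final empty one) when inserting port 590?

Insert 572: h=4, slot 4 empty => index 4.
Insert 91: h=5, slot 5 empty => index 5.
Insert 628: h=3, slot 3 empty => index 3.
Insert 352: h=14, slot 14 empty => index 14.
Insert 590: h=14, h2=15, slot 14 occupied => index 12.
Insert 176: h=5, h2=1, slot 5 occupied => index 6.
Insert 233: h=14, h2=10, slot 14 occupied => index 7.
Table: [_, _, _, 628, 572, 91, 176, 233, _, _, _, _, 590, _, 352, _, _]

2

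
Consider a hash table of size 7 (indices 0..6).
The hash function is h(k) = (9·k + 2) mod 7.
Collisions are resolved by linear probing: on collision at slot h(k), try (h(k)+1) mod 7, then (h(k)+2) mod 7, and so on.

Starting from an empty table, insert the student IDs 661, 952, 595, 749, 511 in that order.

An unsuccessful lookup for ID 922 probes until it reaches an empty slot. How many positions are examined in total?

661 hashes to 1; slot 1 is free → place at 1.
952 hashes to 2; slot 2 is free → place at 2.
595 hashes to 2; 2 taken → place at 3.
749 hashes to 2; 2,3 taken → place at 4.
511 hashes to 2; 2,3,4 taken → place at 5.
Table: [., 661, 952, 595, 749, 511, .]
Lookup 922: h=5, probe 5,6 → slot 6 empty, not found.

2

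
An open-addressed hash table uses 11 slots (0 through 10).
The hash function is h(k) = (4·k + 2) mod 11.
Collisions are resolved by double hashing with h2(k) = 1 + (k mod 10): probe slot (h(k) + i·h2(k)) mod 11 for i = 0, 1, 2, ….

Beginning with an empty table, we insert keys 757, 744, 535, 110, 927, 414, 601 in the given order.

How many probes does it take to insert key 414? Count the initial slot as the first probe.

3

757: h=5 => slot 5
744: h=8 => slot 8
535: h=8, h2=6, probe 8,3 => slot 3
110: h=2 => slot 2
927: h=3, h2=8, probe 3,0 => slot 0
414: h=8, h2=5, probe 8,2,7 => slot 7
601: h=8, h2=2, probe 8,10 => slot 10
Table: [927, ., 110, 535, ., 757, ., 414, 744, ., 601]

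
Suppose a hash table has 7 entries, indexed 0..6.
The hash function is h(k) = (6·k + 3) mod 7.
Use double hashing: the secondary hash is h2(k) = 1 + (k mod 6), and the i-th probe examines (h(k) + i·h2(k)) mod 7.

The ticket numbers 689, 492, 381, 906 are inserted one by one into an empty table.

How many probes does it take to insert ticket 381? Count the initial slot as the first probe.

2

689 hashes to 0; slot 0 is free => place at 0.
492 hashes to 1; slot 1 is free => place at 1.
381 hashes to 0, h2=4; 0 taken => place at 4.
906 hashes to 0, h2=1; 0,1 taken => place at 2.
Table: [689, 492, 906, ∅, 381, ∅, ∅]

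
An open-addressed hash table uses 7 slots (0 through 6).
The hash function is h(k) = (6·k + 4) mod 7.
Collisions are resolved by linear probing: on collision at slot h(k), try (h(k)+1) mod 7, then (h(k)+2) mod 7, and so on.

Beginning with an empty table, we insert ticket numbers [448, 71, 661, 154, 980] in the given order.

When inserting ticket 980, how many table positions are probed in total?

448: h=4 => slot 4
71: h=3 => slot 3
661: h=1 => slot 1
154: h=4, probe 4,5 => slot 5
980: h=4, probe 4,5,6 => slot 6
Table: [∅, 661, ∅, 71, 448, 154, 980]

3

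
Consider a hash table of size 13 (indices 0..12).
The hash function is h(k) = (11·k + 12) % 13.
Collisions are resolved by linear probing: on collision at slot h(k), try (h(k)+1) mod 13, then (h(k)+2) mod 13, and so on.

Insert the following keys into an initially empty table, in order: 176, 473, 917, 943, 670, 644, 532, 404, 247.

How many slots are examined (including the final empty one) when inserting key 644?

176: h=11 -> slot 11
473: h=2 -> slot 2
917: h=11, probe 11,12 -> slot 12
943: h=11, probe 11,12,0 -> slot 0
670: h=11, probe 11,12,0,1 -> slot 1
644: h=11, probe 11,12,0,1,2,3 -> slot 3
532: h=1, probe 1,2,3,4 -> slot 4
404: h=10 -> slot 10
247: h=12, probe 12,0,1,2,3,4,5 -> slot 5
Table: [943, 670, 473, 644, 532, 247, _, _, _, _, 404, 176, 917]

6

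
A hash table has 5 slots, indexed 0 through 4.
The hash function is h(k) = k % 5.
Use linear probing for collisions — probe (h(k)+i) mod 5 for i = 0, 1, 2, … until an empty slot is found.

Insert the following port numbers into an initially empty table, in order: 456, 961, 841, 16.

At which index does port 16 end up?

4

456 hashes to 1; slot 1 is free -> place at 1.
961 hashes to 1; 1 taken -> place at 2.
841 hashes to 1; 1,2 taken -> place at 3.
16 hashes to 1; 1,2,3 taken -> place at 4.
Table: [., 456, 961, 841, 16]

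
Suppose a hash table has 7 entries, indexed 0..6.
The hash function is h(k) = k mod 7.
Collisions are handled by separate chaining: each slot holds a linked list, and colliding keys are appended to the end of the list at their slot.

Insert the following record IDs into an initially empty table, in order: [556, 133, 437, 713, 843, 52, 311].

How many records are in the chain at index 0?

1

556 → bucket 3
133 → bucket 0
437 → bucket 3 (collision)
713 → bucket 6
843 → bucket 3 (collision)
52 → bucket 3 (collision)
311 → bucket 3 (collision)
Final buckets:
0: 133
1: ∅
2: ∅
3: 556 -> 437 -> 843 -> 52 -> 311
4: ∅
5: ∅
6: 713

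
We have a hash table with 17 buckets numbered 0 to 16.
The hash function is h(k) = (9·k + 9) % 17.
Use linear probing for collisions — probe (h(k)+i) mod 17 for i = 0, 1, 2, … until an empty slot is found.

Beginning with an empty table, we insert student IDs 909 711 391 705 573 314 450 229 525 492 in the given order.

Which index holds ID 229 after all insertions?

2

Insert 909: h=13, slot 13 empty → index 13.
Insert 711: h=16, slot 16 empty → index 16.
Insert 391: h=9, slot 9 empty → index 9.
Insert 705: h=13, slot 13 occupied → index 14.
Insert 573: h=15, slot 15 empty → index 15.
Insert 314: h=13, slots 13,14,15,16 occupied → index 0.
Insert 450: h=13, slots 13,14,15,16,0 occupied → index 1.
Insert 229: h=13, slots 13,14,15,16,0,1 occupied → index 2.
Insert 525: h=8, slot 8 empty → index 8.
Insert 492: h=0, slots 0,1,2 occupied → index 3.
Table: [314, 450, 229, 492, ., ., ., ., 525, 391, ., ., ., 909, 705, 573, 711]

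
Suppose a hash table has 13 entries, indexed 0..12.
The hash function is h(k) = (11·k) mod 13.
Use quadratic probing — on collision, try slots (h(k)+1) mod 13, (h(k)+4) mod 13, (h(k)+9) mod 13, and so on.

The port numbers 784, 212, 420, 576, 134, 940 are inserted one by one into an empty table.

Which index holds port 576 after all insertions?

784: h=5 -> slot 5
212: h=5, probe 5,6 -> slot 6
420: h=5, probe 5,6,9 -> slot 9
576: h=5, probe 5,6,9,1 -> slot 1
134: h=5, probe 5,6,9,1,8 -> slot 8
940: h=5, probe 5,6,9,1,8,4 -> slot 4
Table: [∅, 576, ∅, ∅, 940, 784, 212, ∅, 134, 420, ∅, ∅, ∅]

1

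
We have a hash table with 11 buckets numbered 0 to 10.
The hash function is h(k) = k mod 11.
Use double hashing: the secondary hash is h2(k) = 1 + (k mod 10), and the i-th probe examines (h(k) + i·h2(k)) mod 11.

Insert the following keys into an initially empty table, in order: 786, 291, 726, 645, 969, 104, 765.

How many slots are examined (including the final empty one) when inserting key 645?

786 hashes to 5; slot 5 is free -> place at 5.
291 hashes to 5, h2=2; 5 taken -> place at 7.
726 hashes to 0; slot 0 is free -> place at 0.
645 hashes to 7, h2=6; 7 taken -> place at 2.
969 hashes to 1; slot 1 is free -> place at 1.
104 hashes to 5, h2=5; 5 taken -> place at 10.
765 hashes to 6; slot 6 is free -> place at 6.
Table: [726, 969, 645, ., ., 786, 765, 291, ., ., 104]

2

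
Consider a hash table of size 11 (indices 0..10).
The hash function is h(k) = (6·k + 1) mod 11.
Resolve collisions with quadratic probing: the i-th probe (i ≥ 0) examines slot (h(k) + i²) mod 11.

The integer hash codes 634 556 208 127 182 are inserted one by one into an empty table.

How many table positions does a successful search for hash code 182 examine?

634 hashes to 10; slot 10 is free -> place at 10.
556 hashes to 4; slot 4 is free -> place at 4.
208 hashes to 6; slot 6 is free -> place at 6.
127 hashes to 4; 4 taken -> place at 5.
182 hashes to 4; 4,5 taken -> place at 8.
Table: [., ., ., ., 556, 127, 208, ., 182, ., 634]
Lookup 182: h=4, probe 4,5,8 → found at 8.

3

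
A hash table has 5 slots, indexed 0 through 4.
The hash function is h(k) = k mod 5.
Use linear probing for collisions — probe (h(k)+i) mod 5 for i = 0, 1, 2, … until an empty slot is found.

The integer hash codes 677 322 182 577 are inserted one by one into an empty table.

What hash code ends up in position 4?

Insert 677: h=2, slot 2 empty → index 2.
Insert 322: h=2, slot 2 occupied → index 3.
Insert 182: h=2, slots 2,3 occupied → index 4.
Insert 577: h=2, slots 2,3,4 occupied → index 0.
Table: [577, -, 677, 322, 182]

182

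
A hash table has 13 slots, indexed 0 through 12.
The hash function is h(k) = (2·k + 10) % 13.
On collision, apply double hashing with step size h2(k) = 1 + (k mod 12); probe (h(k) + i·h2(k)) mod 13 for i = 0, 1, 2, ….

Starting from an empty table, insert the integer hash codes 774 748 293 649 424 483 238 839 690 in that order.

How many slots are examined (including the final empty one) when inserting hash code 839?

2

774: h=11 => slot 11
748: h=11, h2=5, probe 11,3 => slot 3
293: h=11, h2=6, probe 11,4 => slot 4
649: h=8 => slot 8
424: h=0 => slot 0
483: h=1 => slot 1
238: h=5 => slot 5
839: h=11, h2=12, probe 11,10 => slot 10
690: h=12 => slot 12
Table: [424, 483, ., 748, 293, 238, ., ., 649, ., 839, 774, 690]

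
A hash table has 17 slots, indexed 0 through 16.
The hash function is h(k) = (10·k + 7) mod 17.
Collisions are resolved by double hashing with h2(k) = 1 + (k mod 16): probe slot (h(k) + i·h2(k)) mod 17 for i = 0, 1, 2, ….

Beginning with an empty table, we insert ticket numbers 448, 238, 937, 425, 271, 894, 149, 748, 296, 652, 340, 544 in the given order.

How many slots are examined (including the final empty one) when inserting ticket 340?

448: h=16 → slot 16
238: h=7 → slot 7
937: h=10 → slot 10
425: h=7, h2=10, probe 7,0 → slot 0
271: h=14 → slot 14
894: h=5 → slot 5
149: h=1 → slot 1
748: h=7, h2=13, probe 7,3 → slot 3
296: h=9 → slot 9
652: h=16, h2=13, probe 16,12 → slot 12
340: h=7, h2=5, probe 7,12,0,5,10,15 → slot 15
544: h=7, h2=1, probe 7,8 → slot 8
Table: [425, 149, ., 748, ., 894, ., 238, 544, 296, 937, ., 652, ., 271, 340, 448]

6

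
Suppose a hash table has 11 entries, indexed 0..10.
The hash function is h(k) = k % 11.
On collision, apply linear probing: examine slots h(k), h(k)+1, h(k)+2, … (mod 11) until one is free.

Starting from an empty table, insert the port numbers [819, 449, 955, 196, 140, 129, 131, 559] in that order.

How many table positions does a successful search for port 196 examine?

3

819: h=5 → slot 5
449: h=9 → slot 9
955: h=9, probe 9,10 → slot 10
196: h=9, probe 9,10,0 → slot 0
140: h=8 → slot 8
129: h=8, probe 8,9,10,0,1 → slot 1
131: h=10, probe 10,0,1,2 → slot 2
559: h=9, probe 9,10,0,1,2,3 → slot 3
Table: [196, 129, 131, 559, _, 819, _, _, 140, 449, 955]
Lookup 196: h=9, probe 9,10,0 → found at 0.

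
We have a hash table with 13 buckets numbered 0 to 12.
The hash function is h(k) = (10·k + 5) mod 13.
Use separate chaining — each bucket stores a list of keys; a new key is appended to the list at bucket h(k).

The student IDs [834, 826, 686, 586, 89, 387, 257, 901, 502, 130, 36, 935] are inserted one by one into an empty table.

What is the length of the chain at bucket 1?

4

Insert 834: h=12, bucket 12 empty → new chain.
Insert 826: h=10, bucket 10 empty → new chain.
Insert 686: h=1, bucket 1 empty → new chain.
Insert 586: h=2, bucket 2 empty → new chain.
Insert 89: h=11, bucket 11 empty → new chain.
Insert 387: h=1, bucket 1 nonempty → append to chain.
Insert 257: h=1, bucket 1 nonempty → append to chain.
Insert 901: h=6, bucket 6 empty → new chain.
Insert 502: h=7, bucket 7 empty → new chain.
Insert 130: h=5, bucket 5 empty → new chain.
Insert 36: h=1, bucket 1 nonempty → append to chain.
Insert 935: h=8, bucket 8 empty → new chain.
Final buckets:
0: _
1: 686 -> 387 -> 257 -> 36
2: 586
3: _
4: _
5: 130
6: 901
7: 502
8: 935
9: _
10: 826
11: 89
12: 834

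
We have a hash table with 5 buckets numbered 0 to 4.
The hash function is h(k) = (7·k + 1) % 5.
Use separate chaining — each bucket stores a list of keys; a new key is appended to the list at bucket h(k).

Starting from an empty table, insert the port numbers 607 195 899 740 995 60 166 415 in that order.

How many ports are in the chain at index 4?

607 → bucket 0
195 → bucket 1
899 → bucket 4
740 → bucket 1 (collision)
995 → bucket 1 (collision)
60 → bucket 1 (collision)
166 → bucket 3
415 → bucket 1 (collision)
Final buckets:
0: 607
1: 195 -> 740 -> 995 -> 60 -> 415
2: .
3: 166
4: 899

1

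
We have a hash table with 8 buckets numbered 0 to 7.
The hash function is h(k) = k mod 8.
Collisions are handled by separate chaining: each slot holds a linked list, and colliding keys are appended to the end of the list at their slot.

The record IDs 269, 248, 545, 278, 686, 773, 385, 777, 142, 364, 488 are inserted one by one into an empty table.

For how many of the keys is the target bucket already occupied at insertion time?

6

269 → bucket 5
248 → bucket 0
545 → bucket 1
278 → bucket 6
686 → bucket 6 (collision)
773 → bucket 5 (collision)
385 → bucket 1 (collision)
777 → bucket 1 (collision)
142 → bucket 6 (collision)
364 → bucket 4
488 → bucket 0 (collision)
Final buckets:
0: 248 -> 488
1: 545 -> 385 -> 777
2: _
3: _
4: 364
5: 269 -> 773
6: 278 -> 686 -> 142
7: _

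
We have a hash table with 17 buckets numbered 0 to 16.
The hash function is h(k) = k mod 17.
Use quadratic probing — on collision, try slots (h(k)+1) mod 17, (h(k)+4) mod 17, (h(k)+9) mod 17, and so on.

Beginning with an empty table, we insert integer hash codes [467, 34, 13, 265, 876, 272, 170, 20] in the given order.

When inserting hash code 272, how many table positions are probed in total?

2

467: h=8 => slot 8
34: h=0 => slot 0
13: h=13 => slot 13
265: h=10 => slot 10
876: h=9 => slot 9
272: h=0, probe 0,1 => slot 1
170: h=0, probe 0,1,4 => slot 4
20: h=3 => slot 3
Table: [34, 272, _, 20, 170, _, _, _, 467, 876, 265, _, _, 13, _, _, _]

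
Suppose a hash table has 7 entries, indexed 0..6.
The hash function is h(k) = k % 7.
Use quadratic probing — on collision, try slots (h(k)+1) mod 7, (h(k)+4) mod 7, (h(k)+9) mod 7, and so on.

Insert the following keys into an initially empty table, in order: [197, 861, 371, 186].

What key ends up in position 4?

197: h=1 => slot 1
861: h=0 => slot 0
371: h=0, probe 0,1,4 => slot 4
186: h=4, probe 4,5 => slot 5
Table: [861, 197, ∅, ∅, 371, 186, ∅]

371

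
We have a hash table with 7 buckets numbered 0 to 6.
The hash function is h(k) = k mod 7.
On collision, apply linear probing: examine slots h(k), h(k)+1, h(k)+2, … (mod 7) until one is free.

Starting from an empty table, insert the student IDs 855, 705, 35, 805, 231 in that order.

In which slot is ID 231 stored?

3

Insert 855: h=1, slot 1 empty => index 1.
Insert 705: h=5, slot 5 empty => index 5.
Insert 35: h=0, slot 0 empty => index 0.
Insert 805: h=0, slots 0,1 occupied => index 2.
Insert 231: h=0, slots 0,1,2 occupied => index 3.
Table: [35, 855, 805, 231, ., 705, .]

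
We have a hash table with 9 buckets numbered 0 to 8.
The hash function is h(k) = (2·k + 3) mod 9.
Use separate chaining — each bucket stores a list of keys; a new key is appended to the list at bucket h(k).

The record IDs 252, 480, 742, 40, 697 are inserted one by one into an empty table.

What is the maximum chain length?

Insert 252: h=3, bucket 3 empty → new chain.
Insert 480: h=0, bucket 0 empty → new chain.
Insert 742: h=2, bucket 2 empty → new chain.
Insert 40: h=2, bucket 2 nonempty → append to chain.
Insert 697: h=2, bucket 2 nonempty → append to chain.
Final buckets:
0: 480
1: ∅
2: 742 -> 40 -> 697
3: 252
4: ∅
5: ∅
6: ∅
7: ∅
8: ∅

3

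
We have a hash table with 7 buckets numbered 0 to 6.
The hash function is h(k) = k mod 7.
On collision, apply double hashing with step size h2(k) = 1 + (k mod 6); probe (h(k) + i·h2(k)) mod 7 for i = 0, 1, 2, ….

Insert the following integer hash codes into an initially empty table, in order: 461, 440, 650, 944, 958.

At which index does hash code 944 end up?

1

461 hashes to 6; slot 6 is free => place at 6.
440 hashes to 6, h2=3; 6 taken => place at 2.
650 hashes to 6, h2=3; 6,2 taken => place at 5.
944 hashes to 6, h2=3; 6,2,5 taken => place at 1.
958 hashes to 6, h2=5; 6 taken => place at 4.
Table: [., 944, 440, ., 958, 650, 461]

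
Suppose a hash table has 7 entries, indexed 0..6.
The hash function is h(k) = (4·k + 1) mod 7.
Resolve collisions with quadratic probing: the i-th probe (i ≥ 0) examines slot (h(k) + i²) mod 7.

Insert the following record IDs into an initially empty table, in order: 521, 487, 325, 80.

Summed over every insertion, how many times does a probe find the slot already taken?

4

521 hashes to 6; slot 6 is free -> place at 6.
487 hashes to 3; slot 3 is free -> place at 3.
325 hashes to 6; 6 taken -> place at 0.
80 hashes to 6; 6,0,3 taken -> place at 1.
Table: [325, 80, -, 487, -, -, 521]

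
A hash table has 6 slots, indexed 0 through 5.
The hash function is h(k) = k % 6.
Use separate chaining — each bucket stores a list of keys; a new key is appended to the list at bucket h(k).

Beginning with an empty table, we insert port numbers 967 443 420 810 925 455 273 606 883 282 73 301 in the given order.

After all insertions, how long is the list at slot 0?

4

967 → bucket 1
443 → bucket 5
420 → bucket 0
810 → bucket 0 (collision)
925 → bucket 1 (collision)
455 → bucket 5 (collision)
273 → bucket 3
606 → bucket 0 (collision)
883 → bucket 1 (collision)
282 → bucket 0 (collision)
73 → bucket 1 (collision)
301 → bucket 1 (collision)
Final buckets:
0: 420 -> 810 -> 606 -> 282
1: 967 -> 925 -> 883 -> 73 -> 301
2: —
3: 273
4: —
5: 443 -> 455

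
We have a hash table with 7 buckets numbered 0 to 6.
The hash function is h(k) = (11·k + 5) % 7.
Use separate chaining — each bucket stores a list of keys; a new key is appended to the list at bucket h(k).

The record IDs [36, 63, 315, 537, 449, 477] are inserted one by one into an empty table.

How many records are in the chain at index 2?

Insert 36: h=2, bucket 2 empty -> new chain.
Insert 63: h=5, bucket 5 empty -> new chain.
Insert 315: h=5, bucket 5 nonempty -> append to chain.
Insert 537: h=4, bucket 4 empty -> new chain.
Insert 449: h=2, bucket 2 nonempty -> append to chain.
Insert 477: h=2, bucket 2 nonempty -> append to chain.
Final buckets:
0: .
1: .
2: 36 -> 449 -> 477
3: .
4: 537
5: 63 -> 315
6: .

3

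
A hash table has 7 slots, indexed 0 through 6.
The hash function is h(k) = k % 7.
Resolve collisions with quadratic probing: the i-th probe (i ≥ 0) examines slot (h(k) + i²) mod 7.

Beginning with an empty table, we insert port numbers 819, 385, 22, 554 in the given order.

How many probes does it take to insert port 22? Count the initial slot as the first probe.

819: h=0 → slot 0
385: h=0, probe 0,1 → slot 1
22: h=1, probe 1,2 → slot 2
554: h=1, probe 1,2,5 → slot 5
Table: [819, 385, 22, ∅, ∅, 554, ∅]

2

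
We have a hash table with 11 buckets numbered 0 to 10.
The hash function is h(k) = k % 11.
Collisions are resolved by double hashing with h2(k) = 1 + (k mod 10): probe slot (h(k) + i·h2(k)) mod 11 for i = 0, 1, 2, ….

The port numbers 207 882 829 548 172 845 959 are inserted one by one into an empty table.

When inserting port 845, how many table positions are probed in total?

207: h=9 → slot 9
882: h=2 → slot 2
829: h=4 → slot 4
548: h=9, h2=9, probe 9,7 → slot 7
172: h=7, h2=3, probe 7,10 → slot 10
845: h=9, h2=6, probe 9,4,10,5 → slot 5
959: h=2, h2=10, probe 2,1 → slot 1
Table: [_, 959, 882, _, 829, 845, _, 548, _, 207, 172]

4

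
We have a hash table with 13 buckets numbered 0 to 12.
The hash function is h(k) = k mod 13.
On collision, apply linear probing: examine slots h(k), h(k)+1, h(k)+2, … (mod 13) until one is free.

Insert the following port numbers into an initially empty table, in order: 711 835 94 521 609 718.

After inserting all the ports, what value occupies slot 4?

94

Insert 711: h=9, slot 9 empty -> index 9.
Insert 835: h=3, slot 3 empty -> index 3.
Insert 94: h=3, slot 3 occupied -> index 4.
Insert 521: h=1, slot 1 empty -> index 1.
Insert 609: h=11, slot 11 empty -> index 11.
Insert 718: h=3, slots 3,4 occupied -> index 5.
Table: [., 521, ., 835, 94, 718, ., ., ., 711, ., 609, .]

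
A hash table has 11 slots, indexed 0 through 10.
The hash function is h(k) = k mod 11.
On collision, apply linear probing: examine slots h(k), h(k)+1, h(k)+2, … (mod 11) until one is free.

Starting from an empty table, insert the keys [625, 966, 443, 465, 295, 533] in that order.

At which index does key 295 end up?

Insert 625: h=9, slot 9 empty => index 9.
Insert 966: h=9, slot 9 occupied => index 10.
Insert 443: h=3, slot 3 empty => index 3.
Insert 465: h=3, slot 3 occupied => index 4.
Insert 295: h=9, slots 9,10 occupied => index 0.
Insert 533: h=5, slot 5 empty => index 5.
Table: [295, -, -, 443, 465, 533, -, -, -, 625, 966]

0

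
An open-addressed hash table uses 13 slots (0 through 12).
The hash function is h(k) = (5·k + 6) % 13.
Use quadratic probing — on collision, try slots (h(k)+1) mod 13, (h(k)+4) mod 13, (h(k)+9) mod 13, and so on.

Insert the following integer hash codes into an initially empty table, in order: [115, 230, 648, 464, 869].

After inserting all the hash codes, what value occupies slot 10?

648

115 hashes to 9; slot 9 is free => place at 9.
230 hashes to 12; slot 12 is free => place at 12.
648 hashes to 9; 9 taken => place at 10.
464 hashes to 12; 12 taken => place at 0.
869 hashes to 9; 9,10,0 taken => place at 5.
Table: [464, ∅, ∅, ∅, ∅, 869, ∅, ∅, ∅, 115, 648, ∅, 230]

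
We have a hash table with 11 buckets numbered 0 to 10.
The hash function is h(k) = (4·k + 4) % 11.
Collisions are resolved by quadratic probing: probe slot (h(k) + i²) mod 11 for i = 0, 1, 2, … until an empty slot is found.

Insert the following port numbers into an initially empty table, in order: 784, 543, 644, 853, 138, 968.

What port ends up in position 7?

853

784 hashes to 5; slot 5 is free → place at 5.
543 hashes to 9; slot 9 is free → place at 9.
644 hashes to 6; slot 6 is free → place at 6.
853 hashes to 6; 6 taken → place at 7.
138 hashes to 6; 6,7 taken → place at 10.
968 hashes to 4; slot 4 is free → place at 4.
Table: [∅, ∅, ∅, ∅, 968, 784, 644, 853, ∅, 543, 138]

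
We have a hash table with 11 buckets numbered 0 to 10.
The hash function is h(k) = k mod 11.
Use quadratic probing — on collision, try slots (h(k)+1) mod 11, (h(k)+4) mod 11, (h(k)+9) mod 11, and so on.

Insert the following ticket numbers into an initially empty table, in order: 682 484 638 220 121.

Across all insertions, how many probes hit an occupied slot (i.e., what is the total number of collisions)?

682 hashes to 0; slot 0 is free => place at 0.
484 hashes to 0; 0 taken => place at 1.
638 hashes to 0; 0,1 taken => place at 4.
220 hashes to 0; 0,1,4 taken => place at 9.
121 hashes to 0; 0,1,4,9 taken => place at 5.
Table: [682, 484, ., ., 638, 121, ., ., ., 220, .]

10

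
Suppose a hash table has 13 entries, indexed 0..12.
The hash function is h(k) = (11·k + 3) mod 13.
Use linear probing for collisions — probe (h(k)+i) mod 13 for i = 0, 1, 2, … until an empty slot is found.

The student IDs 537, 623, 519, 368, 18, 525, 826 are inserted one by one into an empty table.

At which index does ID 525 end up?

537: h=8 → slot 8
623: h=5 → slot 5
519: h=5, probe 5,6 → slot 6
368: h=8, probe 8,9 → slot 9
18: h=6, probe 6,7 → slot 7
525: h=6, probe 6,7,8,9,10 → slot 10
826: h=2 → slot 2
Table: [—, —, 826, —, —, 623, 519, 18, 537, 368, 525, —, —]

10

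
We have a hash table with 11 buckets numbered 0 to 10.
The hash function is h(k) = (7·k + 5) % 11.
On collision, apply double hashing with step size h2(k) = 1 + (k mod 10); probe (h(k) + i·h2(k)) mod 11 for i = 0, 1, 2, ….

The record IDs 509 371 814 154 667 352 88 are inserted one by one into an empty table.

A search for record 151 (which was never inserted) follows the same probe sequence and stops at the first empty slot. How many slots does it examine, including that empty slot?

4

509: h=4 -> slot 4
371: h=6 -> slot 6
814: h=5 -> slot 5
154: h=5, h2=5, probe 5,10 -> slot 10
667: h=10, h2=8, probe 10,7 -> slot 7
352: h=5, h2=3, probe 5,8 -> slot 8
88: h=5, h2=9, probe 5,3 -> slot 3
Table: [-, -, -, 88, 509, 814, 371, 667, 352, -, 154]
Lookup 151: h=6, h2=2, probe 6,8,10,1 → slot 1 empty, not found.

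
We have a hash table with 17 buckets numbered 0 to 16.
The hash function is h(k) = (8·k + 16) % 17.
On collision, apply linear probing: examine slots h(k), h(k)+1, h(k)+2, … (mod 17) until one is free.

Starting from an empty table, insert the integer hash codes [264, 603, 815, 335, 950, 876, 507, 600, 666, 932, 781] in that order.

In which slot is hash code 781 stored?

13

Insert 264: h=3, slot 3 empty → index 3.
Insert 603: h=12, slot 12 empty → index 12.
Insert 815: h=8, slot 8 empty → index 8.
Insert 335: h=10, slot 10 empty → index 10.
Insert 950: h=0, slot 0 empty → index 0.
Insert 876: h=3, slot 3 occupied → index 4.
Insert 507: h=9, slot 9 empty → index 9.
Insert 600: h=5, slot 5 empty → index 5.
Insert 666: h=6, slot 6 empty → index 6.
Insert 932: h=9, slots 9,10 occupied → index 11.
Insert 781: h=8, slots 8,9,10,11,12 occupied → index 13.
Table: [950, —, —, 264, 876, 600, 666, —, 815, 507, 335, 932, 603, 781, —, —, —]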